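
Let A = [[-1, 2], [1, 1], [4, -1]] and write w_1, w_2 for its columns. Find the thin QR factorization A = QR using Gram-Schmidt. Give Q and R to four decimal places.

w_1 = (-1, 1, 4); ‖w_1‖ = 4.2426, so e_1 = (-0.2357, 0.2357, 0.9428).
e_1·w_2 = (-0.2357)·2 + 0.2357·1 + 0.9428·(-1) = -1.1785.
u_2 = w_2 + 1.1785·e_1 = (1.7222, 1.2778, 0.1111).
‖u_2‖ = 2.1473, so e_2 = (0.8020, 0.5950, 0.0517).

Q = [[-0.2357, 0.8020], [0.2357, 0.5950], [0.9428, 0.0517]], R = [[4.2426, -1.1785], [0.0000, 2.1473]]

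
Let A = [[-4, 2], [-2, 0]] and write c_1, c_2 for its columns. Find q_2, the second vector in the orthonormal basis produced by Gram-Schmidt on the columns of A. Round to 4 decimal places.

q_2 = (0.4472, -0.8944)

c_1 = (-4, -2); ‖c_1‖ = 4.4721, so q_1 = (-0.8944, -0.4472).
q_1·c_2 = (-0.8944)·2 + (-0.4472)·0 = -1.7889.
u_2 = c_2 + 1.7889·q_1 = (0.4000, -0.8000).
‖u_2‖ = 0.8944, so q_2 = (0.4472, -0.8944).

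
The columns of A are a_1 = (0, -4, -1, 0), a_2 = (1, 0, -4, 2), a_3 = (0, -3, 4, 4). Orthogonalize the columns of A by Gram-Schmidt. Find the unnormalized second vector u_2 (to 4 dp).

u_2 = (1.0000, 0.9412, -3.7647, 2.0000)

a_1 = (0, -4, -1, 0); ‖a_1‖ = 4.1231, so q_1 = (0.0000, -0.9701, -0.2425, 0.0000).
q_1·a_2 = 0.0000·1 + (-0.9701)·0 + (-0.2425)·(-4) + 0.0000·2 = 0.9701.
u_2 = a_2 − 0.9701·q_1 = (1.0000, 0.9412, -3.7647, 2.0000).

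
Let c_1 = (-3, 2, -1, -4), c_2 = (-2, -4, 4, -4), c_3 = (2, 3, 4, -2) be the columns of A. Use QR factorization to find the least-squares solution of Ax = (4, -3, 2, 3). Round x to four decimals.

x = (-1.1503, 0.2027, 0.1206)

c_1 = (-3, 2, -1, -4); ‖c_1‖ = 5.4772, so q_1 = (-0.5477, 0.3651, -0.1826, -0.7303).
q_1·c_2 = (-0.5477)·(-2) + 0.3651·(-4) + (-0.1826)·4 + (-0.7303)·(-4) = 1.8257.
u_2 = c_2 − 1.8257·q_1 = (-1.0000, -4.6667, 4.3333, -2.6667).
‖u_2‖ = 6.9761, so q_2 = (-0.1433, -0.6689, 0.6212, -0.3823).
q_1·c_3 = (-0.5477)·2 + 0.3651·3 + (-0.1826)·4 + (-0.7303)·(-2) = 0.7303; q_2·c_3 = (-0.1433)·2 + (-0.6689)·3 + 0.6212·4 + (-0.3823)·(-2) = 0.9556.
u_3 = c_3 − 0.7303·q_1 − 0.9556·q_2 = (2.5370, 3.3726, 3.5397, -1.1014).
‖u_3‖ = 5.6172, so q_3 = (0.4516, 0.6004, 0.6302, -0.1961).
Qᵀb = (-5.8424, 1.5290, 0.6775).
Back-substitute: x_3 = 0.6775/5.6172 = 0.1206.
x_2 = (1.5290 − 0.9556·0.1206)/6.9761 = 0.2027.
x_1 = (-5.8424 − 1.8257·0.2027 − 0.7303·0.1206)/5.4772 = -1.1503.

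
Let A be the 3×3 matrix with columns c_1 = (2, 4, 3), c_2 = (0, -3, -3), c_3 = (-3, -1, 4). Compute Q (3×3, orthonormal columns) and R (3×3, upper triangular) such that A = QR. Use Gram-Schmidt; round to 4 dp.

Q = [[0.3714, 0.8666, 0.3333], [0.7428, -0.0619, -0.6667], [0.5571, -0.4952, 0.6667]], R = [[5.3852, -3.8996, 0.3714], [0.0000, 1.6713, -4.5186], [0.0000, 0.0000, 2.3333]]

e_1 = c_1/‖c_1‖ = (2, 4, 3)/5.3852 = (0.3714, 0.7428, 0.5571).
r_{12} = e_1·c_2 = -3.8996.
u_2 = c_2 + 3.8996·e_1 = (1.4483, -0.1034, -0.8276).
‖u_2‖ = 1.6713, so e_2 = (0.8666, -0.0619, -0.4952).
r_{13} = e_1·c_3 = 0.3714; r_{23} = e_2·c_3 = -4.5186.
u_3 = c_3 − 0.3714·e_1 + 4.5186·e_2 = (0.7778, -1.5556, 1.5556).
‖u_3‖ = 2.3333, so e_3 = (0.3333, -0.6667, 0.6667).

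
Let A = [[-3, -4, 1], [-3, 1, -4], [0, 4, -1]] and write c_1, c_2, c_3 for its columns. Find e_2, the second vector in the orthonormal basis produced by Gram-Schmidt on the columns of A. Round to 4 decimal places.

e_1 = c_1/‖c_1‖ = (-3, -3, 0)/4.2426 = (-0.7071, -0.7071, 0.0000).
r_{12} = e_1·c_2 = 2.1213.
u_2 = c_2 − 2.1213·e_1 = (-2.5000, 2.5000, 4.0000).
‖u_2‖ = 5.3385, so e_2 = (-0.4683, 0.4683, 0.7493).

e_2 = (-0.4683, 0.4683, 0.7493)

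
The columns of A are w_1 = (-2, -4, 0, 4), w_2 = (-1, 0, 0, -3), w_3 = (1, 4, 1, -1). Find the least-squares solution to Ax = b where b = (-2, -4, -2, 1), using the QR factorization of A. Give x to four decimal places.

x = (0.1411, 0.2344, -0.9665)

w_1 = (-2, -4, 0, 4); ‖w_1‖ = 6.0000, so e_1 = (-0.3333, -0.6667, 0.0000, 0.6667).
e_1·w_2 = (-0.3333)·(-1) + (-0.6667)·0 + 0.0000·0 + 0.6667·(-3) = -1.6667.
u_2 = w_2 + 1.6667·e_1 = (-1.5556, -1.1111, 0.0000, -1.8889).
‖u_2‖ = 2.6874, so e_2 = (-0.5788, -0.4134, 0.0000, -0.7029).
e_1·w_3 = (-0.3333)·1 + (-0.6667)·4 + 0.0000·1 + 0.6667·(-1) = -3.6667; e_2·w_3 = (-0.5788)·1 + (-0.4134)·4 + 0.0000·1 + (-0.7029)·(-1) = -1.5298.
u_3 = w_3 + 3.6667·e_1 + 1.5298·e_2 = (-1.1077, 0.9231, 1.0000, 0.3692).
‖u_3‖ = 1.7931, so e_3 = (-0.6177, 0.5148, 0.5577, 0.2059).
Qᵀb = (4.0000, 2.1086, -1.7331).
Back-substitute: x_3 = -1.7331/1.7931 = -0.9665.
x_2 = (2.1086 + 1.5298·(-0.9665))/2.6874 = 0.2344.
x_1 = (4.0000 + 1.6667·0.2344 + 3.6667·(-0.9665))/6.0000 = 0.1411.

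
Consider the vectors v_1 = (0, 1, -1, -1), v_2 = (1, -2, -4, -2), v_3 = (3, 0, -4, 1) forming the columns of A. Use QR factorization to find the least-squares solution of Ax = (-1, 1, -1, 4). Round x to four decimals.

x = (-0.4541, -0.6729, 0.6847)

v_1 = (0, 1, -1, -1); ‖v_1‖ = 1.7321, so e_1 = (0.0000, 0.5774, -0.5774, -0.5774).
e_1·v_2 = 0.0000·1 + 0.5774·(-2) + (-0.5774)·(-4) + (-0.5774)·(-2) = 2.3094.
u_2 = v_2 − 2.3094·e_1 = (1.0000, -3.3333, -2.6667, -0.6667).
‖u_2‖ = 4.4347, so e_2 = (0.2255, -0.7516, -0.6013, -0.1503).
e_1·v_3 = 0.0000·3 + 0.5774·0 + (-0.5774)·(-4) + (-0.5774)·1 = 1.7321; e_2·v_3 = 0.2255·3 + (-0.7516)·0 + (-0.6013)·(-4) + (-0.1503)·1 = 2.9314.
u_3 = v_3 − 1.7321·e_1 − 2.9314·e_2 = (2.3390, 1.2034, -1.2373, 2.4407).
‖u_3‖ = 3.7956, so e_3 = (0.6162, 0.3170, -0.3260, 0.6430).
Qᵀb = (-1.1547, -0.9771, 2.5989).
Back-substitute: x_3 = 2.5989/3.7956 = 0.6847.
x_2 = (-0.9771 − 2.9314·0.6847)/4.4347 = -0.6729.
x_1 = (-1.1547 − 2.3094·(-0.6729) − 1.7321·0.6847)/1.7321 = -0.4541.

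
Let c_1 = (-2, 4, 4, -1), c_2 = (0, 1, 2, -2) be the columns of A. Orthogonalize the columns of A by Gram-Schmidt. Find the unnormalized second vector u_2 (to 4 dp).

c_1 = (-2, 4, 4, -1); ‖c_1‖ = 6.0828, so q_1 = (-0.3288, 0.6576, 0.6576, -0.1644).
q_1·c_2 = (-0.3288)·0 + 0.6576·1 + 0.6576·2 + (-0.1644)·(-2) = 2.3016.
u_2 = c_2 − 2.3016·q_1 = (0.7568, -0.5135, 0.4865, -1.6216).

u_2 = (0.7568, -0.5135, 0.4865, -1.6216)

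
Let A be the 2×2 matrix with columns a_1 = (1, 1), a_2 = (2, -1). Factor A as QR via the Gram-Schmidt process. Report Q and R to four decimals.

Q = [[0.7071, 0.7071], [0.7071, -0.7071]], R = [[1.4142, 0.7071], [0.0000, 2.1213]]

q_1 = a_1/‖a_1‖ = (1, 1)/1.4142 = (0.7071, 0.7071).
r_{12} = q_1·a_2 = 0.7071.
u_2 = a_2 − 0.7071·q_1 = (1.5000, -1.5000).
‖u_2‖ = 2.1213, so q_2 = (0.7071, -0.7071).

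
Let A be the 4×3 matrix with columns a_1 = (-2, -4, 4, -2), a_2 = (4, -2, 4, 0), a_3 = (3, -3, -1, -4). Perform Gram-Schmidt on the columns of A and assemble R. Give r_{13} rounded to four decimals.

q_1 = a_1/‖a_1‖ = (-2, -4, 4, -2)/6.3246 = (-0.3162, -0.6325, 0.6325, -0.3162).
r_{13} = q_1·a_3 = 1.5811.

r_{13} = 1.5811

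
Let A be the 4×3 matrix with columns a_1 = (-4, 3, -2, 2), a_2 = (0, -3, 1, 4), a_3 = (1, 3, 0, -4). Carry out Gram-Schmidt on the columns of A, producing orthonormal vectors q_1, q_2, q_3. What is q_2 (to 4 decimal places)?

a_1 = (-4, 3, -2, 2); ‖a_1‖ = 5.7446, so q_1 = (-0.6963, 0.5222, -0.3482, 0.3482).
q_1·a_2 = (-0.6963)·0 + 0.5222·(-3) + (-0.3482)·1 + 0.3482·4 = -0.5222.
u_2 = a_2 + 0.5222·q_1 = (-0.3636, -2.7273, 0.8182, 4.1818).
‖u_2‖ = 5.0722, so q_2 = (-0.0717, -0.5377, 0.1613, 0.8245).

q_2 = (-0.0717, -0.5377, 0.1613, 0.8245)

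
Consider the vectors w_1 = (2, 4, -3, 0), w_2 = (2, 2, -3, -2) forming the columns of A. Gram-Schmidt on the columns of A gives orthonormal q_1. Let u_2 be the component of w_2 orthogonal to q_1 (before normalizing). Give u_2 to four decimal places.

u_2 = (0.5517, -0.8966, -0.8276, -2.0000)

w_1 = (2, 4, -3, 0); ‖w_1‖ = 5.3852, so q_1 = (0.3714, 0.7428, -0.5571, 0.0000).
q_1·w_2 = 0.3714·2 + 0.7428·2 + (-0.5571)·(-3) + 0.0000·(-2) = 3.8996.
u_2 = w_2 − 3.8996·q_1 = (0.5517, -0.8966, -0.8276, -2.0000).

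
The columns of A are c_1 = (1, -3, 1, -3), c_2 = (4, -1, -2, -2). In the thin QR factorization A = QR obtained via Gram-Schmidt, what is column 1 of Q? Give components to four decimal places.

c_1 = (1, -3, 1, -3); ‖c_1‖ = 4.4721, so e_1 = (0.2236, -0.6708, 0.2236, -0.6708).

e_1 = (0.2236, -0.6708, 0.2236, -0.6708)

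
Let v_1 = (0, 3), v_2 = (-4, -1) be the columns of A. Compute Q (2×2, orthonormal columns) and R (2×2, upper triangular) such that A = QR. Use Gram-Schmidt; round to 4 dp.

Q = [[0.0000, -1.0000], [1.0000, 0.0000]], R = [[3.0000, -1.0000], [0.0000, 4.0000]]

v_1 = (0, 3); ‖v_1‖ = 3.0000, so e_1 = (0.0000, 1.0000).
e_1·v_2 = 0.0000·(-4) + 1.0000·(-1) = -1.0000.
u_2 = v_2 + 1.0000·e_1 = (-4.0000, 0.0000).
‖u_2‖ = 4.0000, so e_2 = (-1.0000, 0.0000).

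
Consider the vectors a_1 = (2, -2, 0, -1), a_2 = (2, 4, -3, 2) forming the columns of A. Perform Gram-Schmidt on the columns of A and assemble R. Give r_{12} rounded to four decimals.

e_1 = a_1/‖a_1‖ = (2, -2, 0, -1)/3.0000 = (0.6667, -0.6667, 0.0000, -0.3333).
r_{12} = e_1·a_2 = -2.0000.

r_{12} = -2.0000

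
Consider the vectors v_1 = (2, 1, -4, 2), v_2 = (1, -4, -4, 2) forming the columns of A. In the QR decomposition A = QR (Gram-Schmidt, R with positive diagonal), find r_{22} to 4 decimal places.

r_{22} = 4.9031

v_1 = (2, 1, -4, 2); ‖v_1‖ = 5.0000, so e_1 = (0.4000, 0.2000, -0.8000, 0.4000).
e_1·v_2 = 0.4000·1 + 0.2000·(-4) + (-0.8000)·(-4) + 0.4000·2 = 3.6000.
u_2 = v_2 − 3.6000·e_1 = (-0.4400, -4.7200, -1.1200, 0.5600).
r_{22} = ‖u_2‖ = 4.9031.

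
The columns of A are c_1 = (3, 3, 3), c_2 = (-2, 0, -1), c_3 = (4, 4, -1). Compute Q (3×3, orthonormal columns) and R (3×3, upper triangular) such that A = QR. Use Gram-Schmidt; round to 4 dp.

c_1 = (3, 3, 3); ‖c_1‖ = 5.1962, so q_1 = (0.5774, 0.5774, 0.5774).
q_1·c_2 = 0.5774·(-2) + 0.5774·0 + 0.5774·(-1) = -1.7321.
u_2 = c_2 + 1.7321·q_1 = (-1.0000, 1.0000, 0.0000).
‖u_2‖ = 1.4142, so q_2 = (-0.7071, 0.7071, 0.0000).
q_1·c_3 = 0.5774·4 + 0.5774·4 + 0.5774·(-1) = 4.0415; q_2·c_3 = (-0.7071)·4 + 0.7071·4 + (0.0000)·(-1) = 0.0000.
u_3 = c_3 − 4.0415·q_1 + 0.0000·q_2 = (1.6667, 1.6667, -3.3333).
‖u_3‖ = 4.0825, so q_3 = (0.4082, 0.4082, -0.8165).

Q = [[0.5774, -0.7071, 0.4082], [0.5774, 0.7071, 0.4082], [0.5774, 0.0000, -0.8165]], R = [[5.1962, -1.7321, 4.0415], [0.0000, 1.4142, 0.0000], [0.0000, 0.0000, 4.0825]]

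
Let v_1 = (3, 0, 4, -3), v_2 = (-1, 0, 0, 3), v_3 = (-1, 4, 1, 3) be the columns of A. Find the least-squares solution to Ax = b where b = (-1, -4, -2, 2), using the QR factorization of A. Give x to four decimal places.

v_1 = (3, 0, 4, -3); ‖v_1‖ = 5.8310, so q_1 = (0.5145, 0.0000, 0.6860, -0.5145).
q_1·v_2 = 0.5145·(-1) + 0.0000·0 + 0.6860·0 + (-0.5145)·3 = -2.0580.
u_2 = v_2 + 2.0580·q_1 = (0.0588, 0.0000, 1.4118, 1.9412).
‖u_2‖ = 2.4010, so q_2 = (0.0245, 0.0000, 0.5880, 0.8085).
q_1·v_3 = 0.5145·(-1) + 0.0000·4 + 0.6860·1 + (-0.5145)·3 = -1.3720; q_2·v_3 = 0.0245·(-1) + 0.0000·4 + 0.5880·1 + 0.8085·3 = 2.9890.
u_3 = v_3 + 1.3720·q_1 − 2.9890·q_2 = (-0.3673, 4.0000, 0.1837, -0.1224).
‖u_3‖ = 4.0229, so q_3 = (-0.0913, 0.9943, 0.0457, -0.0304).
Qᵀb = (-2.9155, 0.4165, -4.0381).
Back-substitute: x_3 = -4.0381/4.0229 = -1.0038.
x_2 = (0.4165 − 2.9890·(-1.0038))/2.4010 = 1.4231.
x_1 = (-2.9155 + 2.0580·1.4231 + 1.3720·(-1.0038))/5.8310 = -0.2339.

x = (-0.2339, 1.4231, -1.0038)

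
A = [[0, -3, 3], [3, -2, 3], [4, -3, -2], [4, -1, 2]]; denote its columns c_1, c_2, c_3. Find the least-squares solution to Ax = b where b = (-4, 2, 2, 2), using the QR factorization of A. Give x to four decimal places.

q_1 = c_1/‖c_1‖ = (0, 3, 4, 4)/6.4031 = (0.0000, 0.4685, 0.6247, 0.6247).
r_{12} = q_1·c_2 = -3.4358.
u_2 = c_2 + 3.4358·q_1 = (-3.0000, -0.3902, -0.8537, 1.1463).
‖u_2‖ = 3.3459, so q_2 = (-0.8966, -0.1166, -0.2551, 0.3426).
r_{13} = q_1·c_3 = 1.4056; r_{23} = q_2·c_3 = -1.8443.
u_3 = c_3 − 1.4056·q_1 + 1.8443·q_2 = (1.3464, 2.1264, -3.3486, 1.7538).
‖u_3‖ = 4.5413, so q_3 = (0.2965, 0.4682, -0.7374, 0.3862).
Qᵀb = (3.4358, 3.5282, -0.9518).
Back-substitute: x_3 = -0.9518/4.5413 = -0.2096.
x_2 = (3.5282 + 1.8443·(-0.2096))/3.3459 = 0.9389.
x_1 = (3.4358 + 3.4358·0.9389 − 1.4056·(-0.2096))/6.4031 = 1.0864.

x = (1.0864, 0.9389, -0.2096)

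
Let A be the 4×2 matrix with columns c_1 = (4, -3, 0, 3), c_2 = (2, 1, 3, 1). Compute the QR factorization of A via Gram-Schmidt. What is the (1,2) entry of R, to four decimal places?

r_{12} = 1.3720

q_1 = c_1/‖c_1‖ = (4, -3, 0, 3)/5.8310 = (0.6860, -0.5145, 0.0000, 0.5145).
r_{12} = q_1·c_2 = 1.3720.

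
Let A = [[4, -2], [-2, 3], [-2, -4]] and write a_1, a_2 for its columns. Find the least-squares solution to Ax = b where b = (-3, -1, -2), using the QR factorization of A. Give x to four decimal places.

x = (-0.1636, 0.3455)

a_1 = (4, -2, -2); ‖a_1‖ = 4.8990, so q_1 = (0.8165, -0.4082, -0.4082).
q_1·a_2 = 0.8165·(-2) + (-0.4082)·3 + (-0.4082)·(-4) = -1.2247.
u_2 = a_2 + 1.2247·q_1 = (-1.0000, 2.5000, -4.5000).
‖u_2‖ = 5.2440, so q_2 = (-0.1907, 0.4767, -0.8581).
Qᵀb = (-1.2247, 1.8116).
Back-substitute: x_2 = 1.8116/5.2440 = 0.3455.
x_1 = (-1.2247 + 1.2247·0.3455)/4.8990 = -0.1636.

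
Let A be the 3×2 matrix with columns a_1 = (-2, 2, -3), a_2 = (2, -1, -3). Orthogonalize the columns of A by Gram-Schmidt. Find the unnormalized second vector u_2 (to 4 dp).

u_2 = (2.3529, -1.3529, -2.4706)

a_1 = (-2, 2, -3); ‖a_1‖ = 4.1231, so q_1 = (-0.4851, 0.4851, -0.7276).
q_1·a_2 = (-0.4851)·2 + 0.4851·(-1) + (-0.7276)·(-3) = 0.7276.
u_2 = a_2 − 0.7276·q_1 = (2.3529, -1.3529, -2.4706).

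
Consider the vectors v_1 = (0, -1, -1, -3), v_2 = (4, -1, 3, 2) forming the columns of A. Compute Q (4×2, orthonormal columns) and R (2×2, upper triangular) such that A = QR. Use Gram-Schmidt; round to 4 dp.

Q = [[0.0000, 0.8134], [-0.3015, -0.3513], [-0.3015, 0.4622], [-0.9045, -0.0370]], R = [[3.3166, -2.4121], [0.0000, 4.9175]]

e_1 = v_1/‖v_1‖ = (0, -1, -1, -3)/3.3166 = (0.0000, -0.3015, -0.3015, -0.9045).
r_{12} = e_1·v_2 = -2.4121.
u_2 = v_2 + 2.4121·e_1 = (4.0000, -1.7273, 2.2727, -0.1818).
‖u_2‖ = 4.9175, so e_2 = (0.8134, -0.3513, 0.4622, -0.0370).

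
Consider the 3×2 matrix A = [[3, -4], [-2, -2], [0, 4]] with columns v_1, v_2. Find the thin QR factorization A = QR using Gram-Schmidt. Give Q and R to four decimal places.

Q = [[0.8321, -0.3864], [-0.5547, -0.5795], [0.0000, 0.7175]], R = [[3.6056, -2.2188], [0.0000, 5.5747]]

v_1 = (3, -2, 0); ‖v_1‖ = 3.6056, so q_1 = (0.8321, -0.5547, 0.0000).
q_1·v_2 = 0.8321·(-4) + (-0.5547)·(-2) + 0.0000·4 = -2.2188.
u_2 = v_2 + 2.2188·q_1 = (-2.1538, -3.2308, 4.0000).
‖u_2‖ = 5.5747, so q_2 = (-0.3864, -0.5795, 0.7175).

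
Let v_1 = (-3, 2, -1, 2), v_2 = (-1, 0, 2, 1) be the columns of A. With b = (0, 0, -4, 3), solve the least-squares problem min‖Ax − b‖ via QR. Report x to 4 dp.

x = (0.7576, -1.2121)

v_1 = (-3, 2, -1, 2); ‖v_1‖ = 4.2426, so q_1 = (-0.7071, 0.4714, -0.2357, 0.4714).
q_1·v_2 = (-0.7071)·(-1) + 0.4714·0 + (-0.2357)·2 + 0.4714·1 = 0.7071.
u_2 = v_2 − 0.7071·q_1 = (-0.5000, -0.3333, 2.1667, 0.6667).
‖u_2‖ = 2.3452, so q_2 = (-0.2132, -0.1421, 0.9239, 0.2843).
Qᵀb = (2.3570, -2.8427).
Back-substitute: x_2 = -2.8427/2.3452 = -1.2121.
x_1 = (2.3570 − 0.7071·(-1.2121))/4.2426 = 0.7576.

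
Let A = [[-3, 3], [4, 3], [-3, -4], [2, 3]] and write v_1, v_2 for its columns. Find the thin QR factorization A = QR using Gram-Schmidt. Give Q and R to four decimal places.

q_1 = v_1/‖v_1‖ = (-3, 4, -3, 2)/6.1644 = (-0.4867, 0.6489, -0.4867, 0.3244).
r_{12} = q_1·v_2 = 3.4066.
u_2 = v_2 − 3.4066·q_1 = (4.6579, 0.7895, -2.3421, 1.8947).
‖u_2‖ = 5.6031, so q_2 = (0.8313, 0.1409, -0.4180, 0.3382).

Q = [[-0.4867, 0.8313], [0.6489, 0.1409], [-0.4867, -0.4180], [0.3244, 0.3382]], R = [[6.1644, 3.4066], [0.0000, 5.6031]]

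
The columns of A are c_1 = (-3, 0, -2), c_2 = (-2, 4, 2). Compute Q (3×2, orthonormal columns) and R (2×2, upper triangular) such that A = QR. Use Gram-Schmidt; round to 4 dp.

Q = [[-0.8321, -0.3161], [0.0000, 0.8218], [-0.5547, 0.4741]], R = [[3.6056, 0.5547], [0.0000, 4.8675]]

c_1 = (-3, 0, -2); ‖c_1‖ = 3.6056, so q_1 = (-0.8321, 0.0000, -0.5547).
q_1·c_2 = (-0.8321)·(-2) + 0.0000·4 + (-0.5547)·2 = 0.5547.
u_2 = c_2 − 0.5547·q_1 = (-1.5385, 4.0000, 2.3077).
‖u_2‖ = 4.8675, so q_2 = (-0.3161, 0.8218, 0.4741).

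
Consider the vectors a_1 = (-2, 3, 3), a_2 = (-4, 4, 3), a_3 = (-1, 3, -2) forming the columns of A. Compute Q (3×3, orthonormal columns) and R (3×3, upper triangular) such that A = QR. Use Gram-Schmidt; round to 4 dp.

a_1 = (-2, 3, 3); ‖a_1‖ = 4.6904, so e_1 = (-0.4264, 0.6396, 0.6396).
e_1·a_2 = (-0.4264)·(-4) + 0.6396·4 + 0.6396·3 = 6.1828.
u_2 = a_2 − 6.1828·e_1 = (-1.3636, 0.0455, -0.9545).
‖u_2‖ = 1.6652, so e_2 = (-0.8189, 0.0273, -0.5732).
e_1·a_3 = (-0.4264)·(-1) + 0.6396·3 + 0.6396·(-2) = 1.0660; e_2·a_3 = (-0.8189)·(-1) + 0.0273·3 + (-0.5732)·(-2) = 2.0473.
u_3 = a_3 − 1.0660·e_1 − 2.0473·e_2 = (1.1311, 2.2623, -1.5082).
‖u_3‖ = 2.9448, so e_3 = (0.3841, 0.7682, -0.5121).

Q = [[-0.4264, -0.8189, 0.3841], [0.6396, 0.0273, 0.7682], [0.6396, -0.5732, -0.5121]], R = [[4.6904, 6.1828, 1.0660], [0.0000, 1.6652, 2.0473], [0.0000, 0.0000, 2.9448]]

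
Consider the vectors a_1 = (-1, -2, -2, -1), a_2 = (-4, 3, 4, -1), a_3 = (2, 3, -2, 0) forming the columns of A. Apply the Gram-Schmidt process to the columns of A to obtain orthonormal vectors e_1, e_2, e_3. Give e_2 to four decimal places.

e_1 = a_1/‖a_1‖ = (-1, -2, -2, -1)/3.1623 = (-0.3162, -0.6325, -0.6325, -0.3162).
r_{12} = e_1·a_2 = -2.8460.
u_2 = a_2 + 2.8460·e_1 = (-4.9000, 1.2000, 2.2000, -1.9000).
‖u_2‖ = 5.8224, so e_2 = (-0.8416, 0.2061, 0.3779, -0.3263).

e_2 = (-0.8416, 0.2061, 0.3779, -0.3263)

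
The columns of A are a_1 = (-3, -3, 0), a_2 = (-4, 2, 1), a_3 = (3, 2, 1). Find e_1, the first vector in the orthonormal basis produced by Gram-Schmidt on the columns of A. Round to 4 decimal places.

a_1 = (-3, -3, 0); ‖a_1‖ = 4.2426, so e_1 = (-0.7071, -0.7071, 0.0000).

e_1 = (-0.7071, -0.7071, 0.0000)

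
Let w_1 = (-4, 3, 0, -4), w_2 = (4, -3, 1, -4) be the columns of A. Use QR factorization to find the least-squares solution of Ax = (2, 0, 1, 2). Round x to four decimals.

x = (-0.4040, -0.0628)

w_1 = (-4, 3, 0, -4); ‖w_1‖ = 6.4031, so q_1 = (-0.6247, 0.4685, 0.0000, -0.6247).
q_1·w_2 = (-0.6247)·4 + 0.4685·(-3) + 0.0000·1 + (-0.6247)·(-4) = -1.4056.
u_2 = w_2 + 1.4056·q_1 = (3.1220, -2.3415, 1.0000, -4.8780).
‖u_2‖ = 6.3265, so q_2 = (0.4935, -0.3701, 0.1581, -0.7711).
Qᵀb = (-2.4988, -0.3971).
Back-substitute: x_2 = -0.3971/6.3265 = -0.0628.
x_1 = (-2.4988 + 1.4056·(-0.0628))/6.4031 = -0.4040.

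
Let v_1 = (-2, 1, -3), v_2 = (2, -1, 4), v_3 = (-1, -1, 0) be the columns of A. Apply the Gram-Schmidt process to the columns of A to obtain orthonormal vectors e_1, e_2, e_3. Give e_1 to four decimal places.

v_1 = (-2, 1, -3); ‖v_1‖ = 3.7417, so e_1 = (-0.5345, 0.2673, -0.8018).

e_1 = (-0.5345, 0.2673, -0.8018)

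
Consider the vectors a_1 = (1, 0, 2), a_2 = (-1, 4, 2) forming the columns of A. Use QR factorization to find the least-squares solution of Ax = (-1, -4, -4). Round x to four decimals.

x = (-1.2500, -0.9167)

a_1 = (1, 0, 2); ‖a_1‖ = 2.2361, so q_1 = (0.4472, 0.0000, 0.8944).
q_1·a_2 = 0.4472·(-1) + 0.0000·4 + 0.8944·2 = 1.3416.
u_2 = a_2 − 1.3416·q_1 = (-1.6000, 4.0000, 0.8000).
‖u_2‖ = 4.3818, so q_2 = (-0.3651, 0.9129, 0.1826).
Qᵀb = (-4.0249, -4.0166).
Back-substitute: x_2 = -4.0166/4.3818 = -0.9167.
x_1 = (-4.0249 − 1.3416·(-0.9167))/2.2361 = -1.2500.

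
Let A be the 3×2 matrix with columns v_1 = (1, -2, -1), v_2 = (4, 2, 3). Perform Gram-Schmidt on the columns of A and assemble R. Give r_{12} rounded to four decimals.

v_1 = (1, -2, -1); ‖v_1‖ = 2.4495, so e_1 = (0.4082, -0.8165, -0.4082).
r_{12} = e_1·v_2 = -1.2247.

r_{12} = -1.2247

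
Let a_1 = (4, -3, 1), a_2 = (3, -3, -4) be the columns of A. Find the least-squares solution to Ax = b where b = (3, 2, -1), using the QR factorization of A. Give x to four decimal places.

x = (0.0857, 0.1630)

q_1 = a_1/‖a_1‖ = (4, -3, 1)/5.0990 = (0.7845, -0.5883, 0.1961).
r_{12} = q_1·a_2 = 3.3340.
u_2 = a_2 − 3.3340·q_1 = (0.3846, -1.0385, -4.6538).
‖u_2‖ = 4.7838, so q_2 = (0.0804, -0.2171, -0.9728).
Qᵀb = (0.9806, 0.7799).
Back-substitute: x_2 = 0.7799/4.7838 = 0.1630.
x_1 = (0.9806 − 3.3340·0.1630)/5.0990 = 0.0857.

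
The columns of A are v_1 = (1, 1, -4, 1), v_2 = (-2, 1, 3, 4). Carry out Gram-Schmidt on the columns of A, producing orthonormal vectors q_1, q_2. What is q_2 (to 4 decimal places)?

q_2 = (-0.3009, 0.2905, 0.2179, 0.8818)

v_1 = (1, 1, -4, 1); ‖v_1‖ = 4.3589, so q_1 = (0.2294, 0.2294, -0.9177, 0.2294).
q_1·v_2 = 0.2294·(-2) + 0.2294·1 + (-0.9177)·3 + 0.2294·4 = -2.0647.
u_2 = v_2 + 2.0647·q_1 = (-1.5263, 1.4737, 1.1053, 4.4737).
‖u_2‖ = 5.0731, so q_2 = (-0.3009, 0.2905, 0.2179, 0.8818).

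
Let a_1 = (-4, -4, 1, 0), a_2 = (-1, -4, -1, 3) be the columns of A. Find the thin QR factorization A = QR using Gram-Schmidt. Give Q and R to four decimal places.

e_1 = a_1/‖a_1‖ = (-4, -4, 1, 0)/5.7446 = (-0.6963, -0.6963, 0.1741, 0.0000).
r_{12} = e_1·a_2 = 3.3075.
u_2 = a_2 − 3.3075·e_1 = (1.3030, -1.6970, -1.5758, 3.0000).
‖u_2‖ = 4.0076, so e_2 = (0.3251, -0.4234, -0.3932, 0.7486).

Q = [[-0.6963, 0.3251], [-0.6963, -0.4234], [0.1741, -0.3932], [0.0000, 0.7486]], R = [[5.7446, 3.3075], [0.0000, 4.0076]]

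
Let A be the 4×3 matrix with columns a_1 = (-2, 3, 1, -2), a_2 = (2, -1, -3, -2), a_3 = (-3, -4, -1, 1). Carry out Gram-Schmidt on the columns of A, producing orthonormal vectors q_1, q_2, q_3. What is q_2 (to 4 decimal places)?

q_2 = (0.3333, 0.0000, -0.6667, -0.6667)

a_1 = (-2, 3, 1, -2); ‖a_1‖ = 4.2426, so q_1 = (-0.4714, 0.7071, 0.2357, -0.4714).
q_1·a_2 = (-0.4714)·2 + 0.7071·(-1) + 0.2357·(-3) + (-0.4714)·(-2) = -1.4142.
u_2 = a_2 + 1.4142·q_1 = (1.3333, 0.0000, -2.6667, -2.6667).
‖u_2‖ = 4.0000, so q_2 = (0.3333, 0.0000, -0.6667, -0.6667).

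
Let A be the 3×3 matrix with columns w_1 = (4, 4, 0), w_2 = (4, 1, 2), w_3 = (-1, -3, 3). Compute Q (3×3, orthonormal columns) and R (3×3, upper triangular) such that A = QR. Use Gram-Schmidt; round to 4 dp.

Q = [[0.7071, 0.5145, -0.4851], [0.7071, -0.5145, 0.4851], [0.0000, 0.6860, 0.7276]], R = [[5.6569, 3.5355, -2.8284], [0.0000, 2.9155, 3.0870], [0.0000, 0.0000, 1.2127]]

w_1 = (4, 4, 0); ‖w_1‖ = 5.6569, so e_1 = (0.7071, 0.7071, 0.0000).
e_1·w_2 = 0.7071·4 + 0.7071·1 + 0.0000·2 = 3.5355.
u_2 = w_2 − 3.5355·e_1 = (1.5000, -1.5000, 2.0000).
‖u_2‖ = 2.9155, so e_2 = (0.5145, -0.5145, 0.6860).
e_1·w_3 = 0.7071·(-1) + 0.7071·(-3) + 0.0000·3 = -2.8284; e_2·w_3 = 0.5145·(-1) + (-0.5145)·(-3) + 0.6860·3 = 3.0870.
u_3 = w_3 + 2.8284·e_1 − 3.0870·e_2 = (-0.5882, 0.5882, 0.8824).
‖u_3‖ = 1.2127, so e_3 = (-0.4851, 0.4851, 0.7276).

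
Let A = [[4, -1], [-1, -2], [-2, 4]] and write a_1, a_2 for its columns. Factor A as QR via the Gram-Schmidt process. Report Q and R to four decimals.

e_1 = a_1/‖a_1‖ = (4, -1, -2)/4.5826 = (0.8729, -0.2182, -0.4364).
r_{12} = e_1·a_2 = -2.1822.
u_2 = a_2 + 2.1822·e_1 = (0.9048, -2.4762, 3.0476).
‖u_2‖ = 4.0297, so e_2 = (0.2245, -0.6145, 0.7563).

Q = [[0.8729, 0.2245], [-0.2182, -0.6145], [-0.4364, 0.7563]], R = [[4.5826, -2.1822], [0.0000, 4.0297]]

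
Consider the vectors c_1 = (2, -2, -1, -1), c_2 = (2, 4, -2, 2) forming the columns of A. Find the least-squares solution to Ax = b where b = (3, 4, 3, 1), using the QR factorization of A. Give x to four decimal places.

c_1 = (2, -2, -1, -1); ‖c_1‖ = 3.1623, so q_1 = (0.6325, -0.6325, -0.3162, -0.3162).
q_1·c_2 = 0.6325·2 + (-0.6325)·4 + (-0.3162)·(-2) + (-0.3162)·2 = -1.2649.
u_2 = c_2 + 1.2649·q_1 = (2.8000, 3.2000, -2.4000, 1.6000).
‖u_2‖ = 5.1381, so q_2 = (0.5449, 0.6228, -0.4671, 0.3114).
Qᵀb = (-1.8974, 3.0361).
Back-substitute: x_2 = 3.0361/5.1381 = 0.5909.
x_1 = (-1.8974 + 1.2649·0.5909)/3.1623 = -0.3636.

x = (-0.3636, 0.5909)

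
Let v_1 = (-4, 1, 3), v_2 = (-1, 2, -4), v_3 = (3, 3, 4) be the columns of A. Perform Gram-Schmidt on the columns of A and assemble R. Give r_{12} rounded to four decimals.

r_{12} = -1.1767

v_1 = (-4, 1, 3); ‖v_1‖ = 5.0990, so e_1 = (-0.7845, 0.1961, 0.5883).
r_{12} = e_1·v_2 = -1.1767.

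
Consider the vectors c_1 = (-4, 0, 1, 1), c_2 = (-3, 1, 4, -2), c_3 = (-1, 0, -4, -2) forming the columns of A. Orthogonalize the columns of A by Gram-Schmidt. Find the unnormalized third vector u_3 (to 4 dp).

q_1 = c_1/‖c_1‖ = (-4, 0, 1, 1)/4.2426 = (-0.9428, 0.0000, 0.2357, 0.2357).
r_{12} = q_1·c_2 = 3.2998.
u_2 = c_2 − 3.2998·q_1 = (0.1111, 1.0000, 3.2222, -2.7778).
‖u_2‖ = 4.3716, so q_2 = (0.0254, 0.2287, 0.7371, -0.6354).
r_{13} = q_1·c_3 = -0.4714; r_{23} = q_2·c_3 = -1.7029.
u_3 = c_3 + 0.4714·q_1 + 1.7029·q_2 = (-1.4012, 0.3895, -2.6337, -2.9709).

u_3 = (-1.4012, 0.3895, -2.6337, -2.9709)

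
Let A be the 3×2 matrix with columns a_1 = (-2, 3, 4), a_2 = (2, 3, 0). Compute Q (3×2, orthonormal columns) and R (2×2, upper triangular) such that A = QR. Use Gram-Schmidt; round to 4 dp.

a_1 = (-2, 3, 4); ‖a_1‖ = 5.3852, so q_1 = (-0.3714, 0.5571, 0.7428).
q_1·a_2 = (-0.3714)·2 + 0.5571·3 + 0.7428·0 = 0.9285.
u_2 = a_2 − 0.9285·q_1 = (2.3448, 2.4828, -0.6897).
‖u_2‖ = 3.4840, so q_2 = (0.6730, 0.7126, -0.1980).

Q = [[-0.3714, 0.6730], [0.5571, 0.7126], [0.7428, -0.1980]], R = [[5.3852, 0.9285], [0.0000, 3.4840]]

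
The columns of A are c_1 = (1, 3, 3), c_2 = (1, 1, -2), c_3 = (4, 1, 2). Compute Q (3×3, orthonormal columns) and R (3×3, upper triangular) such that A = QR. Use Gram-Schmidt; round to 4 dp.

Q = [[0.2294, 0.4594, 0.8581], [0.6882, 0.5468, -0.4767], [0.6882, -0.7000, 0.1907]], R = [[4.3589, -0.4588, 2.9824], [0.0000, 2.4061, 0.9843], [0.0000, 0.0000, 3.3371]]

c_1 = (1, 3, 3); ‖c_1‖ = 4.3589, so e_1 = (0.2294, 0.6882, 0.6882).
e_1·c_2 = 0.2294·1 + 0.6882·1 + 0.6882·(-2) = -0.4588.
u_2 = c_2 + 0.4588·e_1 = (1.1053, 1.3158, -1.6842).
‖u_2‖ = 2.4061, so e_2 = (0.4594, 0.5468, -0.7000).
e_1·c_3 = 0.2294·4 + 0.6882·1 + 0.6882·2 = 2.9824; e_2·c_3 = 0.4594·4 + 0.5468·1 + (-0.7000)·2 = 0.9843.
u_3 = c_3 − 2.9824·e_1 − 0.9843·e_2 = (2.8636, -1.5909, 0.6364).
‖u_3‖ = 3.3371, so e_3 = (0.8581, -0.4767, 0.1907).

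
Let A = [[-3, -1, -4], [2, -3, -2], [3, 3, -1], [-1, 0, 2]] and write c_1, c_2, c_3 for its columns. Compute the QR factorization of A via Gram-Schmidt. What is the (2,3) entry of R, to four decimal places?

r_{23} = 1.4890

e_1 = c_1/‖c_1‖ = (-3, 2, 3, -1)/4.7958 = (-0.6255, 0.4170, 0.6255, -0.2085).
r_{12} = e_1·c_2 = 1.2511.
u_2 = c_2 − 1.2511·e_1 = (-0.2174, -3.5217, 2.2174, 0.2609).
‖u_2‖ = 4.1755, so e_2 = (-0.0521, -0.8434, 0.5310, 0.0625).
r_{23} = e_2·c_3 = 1.4890.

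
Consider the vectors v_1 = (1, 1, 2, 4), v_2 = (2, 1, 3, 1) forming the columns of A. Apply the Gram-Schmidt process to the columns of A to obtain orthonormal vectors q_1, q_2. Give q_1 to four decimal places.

q_1 = (0.2132, 0.2132, 0.4264, 0.8528)

v_1 = (1, 1, 2, 4); ‖v_1‖ = 4.6904, so q_1 = (0.2132, 0.2132, 0.4264, 0.8528).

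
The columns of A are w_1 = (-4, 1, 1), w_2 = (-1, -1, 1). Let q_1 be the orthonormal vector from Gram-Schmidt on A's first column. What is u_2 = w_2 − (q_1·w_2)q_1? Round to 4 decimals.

w_1 = (-4, 1, 1); ‖w_1‖ = 4.2426, so q_1 = (-0.9428, 0.2357, 0.2357).
q_1·w_2 = (-0.9428)·(-1) + 0.2357·(-1) + 0.2357·1 = 0.9428.
u_2 = w_2 − 0.9428·q_1 = (-0.1111, -1.2222, 0.7778).

u_2 = (-0.1111, -1.2222, 0.7778)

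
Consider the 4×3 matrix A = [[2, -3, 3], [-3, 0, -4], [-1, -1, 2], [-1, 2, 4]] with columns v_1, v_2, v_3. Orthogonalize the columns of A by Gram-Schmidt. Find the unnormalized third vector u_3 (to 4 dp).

v_1 = (2, -3, -1, -1); ‖v_1‖ = 3.8730, so e_1 = (0.5164, -0.7746, -0.2582, -0.2582).
e_1·v_2 = 0.5164·(-3) + (-0.7746)·0 + (-0.2582)·(-1) + (-0.2582)·2 = -1.8074.
u_2 = v_2 + 1.8074·e_1 = (-2.0667, -1.4000, -1.4667, 1.5333).
‖u_2‖ = 3.2762, so e_2 = (-0.6308, -0.4273, -0.4477, 0.4680).
e_1·v_3 = 0.5164·3 + (-0.7746)·(-4) + (-0.2582)·2 + (-0.2582)·4 = 3.0984; e_2·v_3 = (-0.6308)·3 + (-0.4273)·(-4) + (-0.4477)·2 + 0.4680·4 = 0.7936.
u_3 = v_3 − 3.0984·e_1 − 0.7936·e_2 = (1.9006, -1.2609, 3.1553, 4.4286).

u_3 = (1.9006, -1.2609, 3.1553, 4.4286)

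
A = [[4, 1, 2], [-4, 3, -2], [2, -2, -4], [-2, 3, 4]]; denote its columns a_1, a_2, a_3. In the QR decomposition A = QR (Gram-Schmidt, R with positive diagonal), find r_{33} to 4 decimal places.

e_1 = a_1/‖a_1‖ = (4, -4, 2, -2)/6.3246 = (0.6325, -0.6325, 0.3162, -0.3162).
r_{12} = e_1·a_2 = -2.8460.
u_2 = a_2 + 2.8460·e_1 = (2.8000, 1.2000, -1.1000, 2.1000).
‖u_2‖ = 3.8601, so e_2 = (0.7254, 0.3109, -0.2850, 0.5440).
r_{13} = e_1·a_3 = 0.0000; r_{23} = e_2·a_3 = 4.1450.
u_3 = a_3 + 0.0000·e_1 − 4.1450·e_2 = (-1.0067, -3.2886, -2.8188, 1.7450).
r_{33} = ‖u_3‖ = 4.7769.

r_{33} = 4.7769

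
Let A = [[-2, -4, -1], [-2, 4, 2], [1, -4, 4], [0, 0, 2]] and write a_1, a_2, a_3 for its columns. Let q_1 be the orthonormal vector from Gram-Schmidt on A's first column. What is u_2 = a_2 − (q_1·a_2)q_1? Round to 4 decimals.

u_2 = (-4.8889, 3.1111, -3.5556, 0.0000)

a_1 = (-2, -2, 1, 0); ‖a_1‖ = 3.0000, so q_1 = (-0.6667, -0.6667, 0.3333, 0.0000).
q_1·a_2 = (-0.6667)·(-4) + (-0.6667)·4 + 0.3333·(-4) + 0.0000·0 = -1.3333.
u_2 = a_2 + 1.3333·q_1 = (-4.8889, 3.1111, -3.5556, 0.0000).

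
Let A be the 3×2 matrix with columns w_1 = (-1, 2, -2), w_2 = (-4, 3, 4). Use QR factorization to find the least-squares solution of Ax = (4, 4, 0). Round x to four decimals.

x = (0.4712, -0.1205)

w_1 = (-1, 2, -2); ‖w_1‖ = 3.0000, so q_1 = (-0.3333, 0.6667, -0.6667).
q_1·w_2 = (-0.3333)·(-4) + 0.6667·3 + (-0.6667)·4 = 0.6667.
u_2 = w_2 − 0.6667·q_1 = (-3.7778, 2.5556, 4.4444).
‖u_2‖ = 6.3683, so q_2 = (-0.5932, 0.4013, 0.6979).
Qᵀb = (1.3333, -0.7677).
Back-substitute: x_2 = -0.7677/6.3683 = -0.1205.
x_1 = (1.3333 − 0.6667·(-0.1205))/3.0000 = 0.4712.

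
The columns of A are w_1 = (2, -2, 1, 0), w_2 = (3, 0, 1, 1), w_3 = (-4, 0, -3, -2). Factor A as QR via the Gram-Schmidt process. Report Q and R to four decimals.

Q = [[0.6667, 0.6128, 0.3881], [-0.6667, 0.6600, -0.0485], [0.3333, 0.0943, -0.8731], [0.0000, 0.4243, -0.2910]], R = [[3.0000, 2.3333, -3.6667], [0.0000, 2.3570, -3.5827], [0.0000, 0.0000, 1.6492]]

w_1 = (2, -2, 1, 0); ‖w_1‖ = 3.0000, so q_1 = (0.6667, -0.6667, 0.3333, 0.0000).
q_1·w_2 = 0.6667·3 + (-0.6667)·0 + 0.3333·1 + 0.0000·1 = 2.3333.
u_2 = w_2 − 2.3333·q_1 = (1.4444, 1.5556, 0.2222, 1.0000).
‖u_2‖ = 2.3570, so q_2 = (0.6128, 0.6600, 0.0943, 0.4243).
q_1·w_3 = 0.6667·(-4) + (-0.6667)·0 + 0.3333·(-3) + 0.0000·(-2) = -3.6667; q_2·w_3 = 0.6128·(-4) + 0.6600·0 + 0.0943·(-3) + 0.4243·(-2) = -3.5827.
u_3 = w_3 + 3.6667·q_1 + 3.5827·q_2 = (0.6400, -0.0800, -1.4400, -0.4800).
‖u_3‖ = 1.6492, so q_3 = (0.3881, -0.0485, -0.8731, -0.2910).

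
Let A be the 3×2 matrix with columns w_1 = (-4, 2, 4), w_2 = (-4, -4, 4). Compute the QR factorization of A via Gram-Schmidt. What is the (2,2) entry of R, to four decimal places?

r_{22} = 5.6569

w_1 = (-4, 2, 4); ‖w_1‖ = 6.0000, so q_1 = (-0.6667, 0.3333, 0.6667).
q_1·w_2 = (-0.6667)·(-4) + 0.3333·(-4) + 0.6667·4 = 4.0000.
u_2 = w_2 − 4.0000·q_1 = (-1.3333, -5.3333, 1.3333).
r_{22} = ‖u_2‖ = 5.6569.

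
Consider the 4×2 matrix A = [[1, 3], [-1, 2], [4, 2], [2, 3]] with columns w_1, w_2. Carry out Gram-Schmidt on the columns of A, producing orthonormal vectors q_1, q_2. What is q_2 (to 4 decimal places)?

q_2 = (0.5837, 0.6753, -0.1831, 0.4120)

w_1 = (1, -1, 4, 2); ‖w_1‖ = 4.6904, so q_1 = (0.2132, -0.2132, 0.8528, 0.4264).
q_1·w_2 = 0.2132·3 + (-0.2132)·2 + 0.8528·2 + 0.4264·3 = 3.1980.
u_2 = w_2 − 3.1980·q_1 = (2.3182, 2.6818, -0.7273, 1.6364).
‖u_2‖ = 3.9715, so q_2 = (0.5837, 0.6753, -0.1831, 0.4120).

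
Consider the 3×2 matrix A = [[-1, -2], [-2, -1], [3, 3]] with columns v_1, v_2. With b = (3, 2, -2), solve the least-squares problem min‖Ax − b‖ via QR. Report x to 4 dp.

x = (0.0000, -1.0000)

v_1 = (-1, -2, 3); ‖v_1‖ = 3.7417, so q_1 = (-0.2673, -0.5345, 0.8018).
q_1·v_2 = (-0.2673)·(-2) + (-0.5345)·(-1) + 0.8018·3 = 3.4744.
u_2 = v_2 − 3.4744·q_1 = (-1.0714, 0.8571, 0.2143).
‖u_2‖ = 1.3887, so q_2 = (-0.7715, 0.6172, 0.1543).
Qᵀb = (-3.4744, -1.3887).
Back-substitute: x_2 = -1.3887/1.3887 = -1.0000.
x_1 = (-3.4744 − 3.4744·(-1.0000))/3.7417 = 0.0000.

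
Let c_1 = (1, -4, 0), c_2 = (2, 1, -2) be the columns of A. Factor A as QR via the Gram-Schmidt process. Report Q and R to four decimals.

Q = [[0.2425, 0.7153], [-0.9701, 0.1788], [0.0000, -0.6756]], R = [[4.1231, -0.4851], [0.0000, 2.9605]]

q_1 = c_1/‖c_1‖ = (1, -4, 0)/4.1231 = (0.2425, -0.9701, 0.0000).
r_{12} = q_1·c_2 = -0.4851.
u_2 = c_2 + 0.4851·q_1 = (2.1176, 0.5294, -2.0000).
‖u_2‖ = 2.9605, so q_2 = (0.7153, 0.1788, -0.6756).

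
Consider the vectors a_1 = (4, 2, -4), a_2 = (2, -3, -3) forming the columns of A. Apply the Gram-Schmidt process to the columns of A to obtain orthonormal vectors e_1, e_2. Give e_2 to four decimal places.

a_1 = (4, 2, -4); ‖a_1‖ = 6.0000, so e_1 = (0.6667, 0.3333, -0.6667).
e_1·a_2 = 0.6667·2 + 0.3333·(-3) + (-0.6667)·(-3) = 2.3333.
u_2 = a_2 − 2.3333·e_1 = (0.4444, -3.7778, -1.4444).
‖u_2‖ = 4.0689, so e_2 = (0.1092, -0.9285, -0.3550).

e_2 = (0.1092, -0.9285, -0.3550)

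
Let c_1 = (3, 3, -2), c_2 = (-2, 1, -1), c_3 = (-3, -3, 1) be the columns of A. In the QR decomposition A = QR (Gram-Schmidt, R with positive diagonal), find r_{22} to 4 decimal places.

e_1 = c_1/‖c_1‖ = (3, 3, -2)/4.6904 = (0.6396, 0.6396, -0.4264).
r_{12} = e_1·c_2 = -0.2132.
u_2 = c_2 + 0.2132·e_1 = (-1.8636, 1.1364, -1.0909).
r_{22} = ‖u_2‖ = 2.4402.

r_{22} = 2.4402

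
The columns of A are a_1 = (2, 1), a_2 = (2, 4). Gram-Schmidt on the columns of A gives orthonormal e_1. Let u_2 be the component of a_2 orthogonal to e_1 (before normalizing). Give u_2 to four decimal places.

u_2 = (-1.2000, 2.4000)

a_1 = (2, 1); ‖a_1‖ = 2.2361, so e_1 = (0.8944, 0.4472).
e_1·a_2 = 0.8944·2 + 0.4472·4 = 3.5777.
u_2 = a_2 − 3.5777·e_1 = (-1.2000, 2.4000).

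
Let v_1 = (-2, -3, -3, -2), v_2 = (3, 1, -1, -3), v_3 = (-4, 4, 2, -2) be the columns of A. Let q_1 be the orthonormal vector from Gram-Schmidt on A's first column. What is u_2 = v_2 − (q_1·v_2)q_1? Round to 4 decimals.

v_1 = (-2, -3, -3, -2); ‖v_1‖ = 5.0990, so q_1 = (-0.3922, -0.5883, -0.5883, -0.3922).
q_1·v_2 = (-0.3922)·3 + (-0.5883)·1 + (-0.5883)·(-1) + (-0.3922)·(-3) = 0.0000.
u_2 = v_2 + 0.0000·q_1 = (3.0000, 1.0000, -1.0000, -3.0000).

u_2 = (3.0000, 1.0000, -1.0000, -3.0000)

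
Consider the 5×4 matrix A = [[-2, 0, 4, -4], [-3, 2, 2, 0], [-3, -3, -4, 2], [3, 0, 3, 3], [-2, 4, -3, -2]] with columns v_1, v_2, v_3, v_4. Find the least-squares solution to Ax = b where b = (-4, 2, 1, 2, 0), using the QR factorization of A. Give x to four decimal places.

x = (-0.2405, 0.4990, 0.0110, 1.0513)

q_1 = v_1/‖v_1‖ = (-2, -3, -3, 3, -2)/5.9161 = (-0.3381, -0.5071, -0.5071, 0.5071, -0.3381).
r_{12} = q_1·v_2 = -0.8452.
u_2 = v_2 + 0.8452·q_1 = (-0.2857, 1.5714, -3.4286, 0.4286, 3.7143).
‖u_2‖ = 5.3184, so q_2 = (-0.0537, 0.2955, -0.6447, 0.0806, 0.6984).
r_{13} = q_1·v_3 = 2.1974; r_{23} = q_2·v_3 = 1.1013.
u_3 = v_3 − 2.1974·q_1 − 1.1013·q_2 = (4.8020, 2.7889, -2.1758, 1.7970, -3.0263).
‖u_3‖ = 6.9252, so q_3 = (0.6934, 0.4027, -0.3142, 0.2595, -0.4370).
r_{14} = q_1·v_4 = 2.5355; r_{24} = q_2·v_4 = -2.2294; r_{34} = q_3·v_4 = -1.7496.
u_4 = v_4 − 2.5355·q_1 + 2.2294·q_2 + 1.7496·q_3 = (-2.0495, 2.6490, 1.2988, 2.3479, -0.3504).
‖u_4‖ = 4.3058, so q_4 = (-0.4760, 0.6152, 0.3016, 0.5453, -0.0814).
Qᵀb = (0.8452, 0.3223, -1.7634, 4.5266).
Back-substitute: x_4 = 4.5266/4.3058 = 1.0513.
x_3 = (-1.7634 + 1.7496·1.0513)/6.9252 = 0.0110.
x_2 = (0.3223 − 1.1013·0.0110 + 2.2294·1.0513)/5.3184 = 0.4990.
x_1 = (0.8452 + 0.8452·0.4990 − 2.1974·0.0110 − 2.5355·1.0513)/5.9161 = -0.2405.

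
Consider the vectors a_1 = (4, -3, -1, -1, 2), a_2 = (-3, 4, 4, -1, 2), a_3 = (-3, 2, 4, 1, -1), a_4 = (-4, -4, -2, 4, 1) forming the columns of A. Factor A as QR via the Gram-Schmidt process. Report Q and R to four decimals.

a_1 = (4, -3, -1, -1, 2); ‖a_1‖ = 5.5678, so e_1 = (0.7184, -0.5388, -0.1796, -0.1796, 0.3592).
e_1·a_2 = 0.7184·(-3) + (-0.5388)·4 + (-0.1796)·4 + (-0.1796)·(-1) + 0.3592·2 = -4.1309.
u_2 = a_2 + 4.1309·e_1 = (-0.0323, 1.7742, 3.2581, -1.7419, 3.4839).
‖u_2‖ = 5.3792, so e_2 = (-0.0060, 0.3298, 0.6057, -0.3238, 0.6477).
e_1·a_3 = 0.7184·(-3) + (-0.5388)·2 + (-0.1796)·4 + (-0.1796)·1 + 0.3592·(-1) = -4.4901; e_2·a_3 = (-0.0060)·(-3) + 0.3298·2 + 0.6057·4 + (-0.3238)·1 + 0.6477·(-1) = 2.1289.
u_3 = a_3 + 4.4901·e_1 − 2.1289·e_2 = (0.2386, -1.1215, 1.9041, 0.8829, -0.7659).
‖u_3‖ = 2.5113, so e_3 = (0.0950, -0.4466, 0.7582, 0.3516, -0.3050).
e_1·a_4 = 0.7184·(-4) + (-0.5388)·(-4) + (-0.1796)·(-2) + (-0.1796)·4 + 0.3592·1 = -0.7184; e_2·a_4 = (-0.0060)·(-4) + 0.3298·(-4) + 0.6057·(-2) + (-0.3238)·4 + 0.6477·1 = -3.1543; e_3·a_4 = 0.0950·(-4) + (-0.4466)·(-4) + 0.7582·(-2) + 0.3516·4 + (-0.3050)·1 = 0.9913.
u_4 = a_4 + 0.7184·e_1 + 3.1543·e_2 − 0.9913·e_3 = (-3.5970, -2.9040, -0.9701, 2.5010, 3.6033).
‖u_4‖ = 6.4460, so e_4 = (-0.5580, -0.4505, -0.1505, 0.3880, 0.5590).

Q = [[0.7184, -0.0060, 0.0950, -0.5580], [-0.5388, 0.3298, -0.4466, -0.4505], [-0.1796, 0.6057, 0.7582, -0.1505], [-0.1796, -0.3238, 0.3516, 0.3880], [0.3592, 0.6477, -0.3050, 0.5590]], R = [[5.5678, -4.1309, -4.4901, -0.7184], [0.0000, 5.3792, 2.1289, -3.1543], [0.0000, 0.0000, 2.5113, 0.9913], [0.0000, 0.0000, 0.0000, 6.4460]]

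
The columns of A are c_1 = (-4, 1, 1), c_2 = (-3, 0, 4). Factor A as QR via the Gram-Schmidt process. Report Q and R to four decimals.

Q = [[-0.9428, 0.1692], [0.2357, -0.2708], [0.2357, 0.9477]], R = [[4.2426, 3.7712], [0.0000, 3.2830]]

c_1 = (-4, 1, 1); ‖c_1‖ = 4.2426, so e_1 = (-0.9428, 0.2357, 0.2357).
e_1·c_2 = (-0.9428)·(-3) + 0.2357·0 + 0.2357·4 = 3.7712.
u_2 = c_2 − 3.7712·e_1 = (0.5556, -0.8889, 3.1111).
‖u_2‖ = 3.2830, so e_2 = (0.1692, -0.2708, 0.9477).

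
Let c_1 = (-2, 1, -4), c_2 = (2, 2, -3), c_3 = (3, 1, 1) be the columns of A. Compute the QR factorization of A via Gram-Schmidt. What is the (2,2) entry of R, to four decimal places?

r_{22} = 3.4983

c_1 = (-2, 1, -4); ‖c_1‖ = 4.5826, so q_1 = (-0.4364, 0.2182, -0.8729).
q_1·c_2 = (-0.4364)·2 + 0.2182·2 + (-0.8729)·(-3) = 2.1822.
u_2 = c_2 − 2.1822·q_1 = (2.9524, 1.5238, -1.0952).
r_{22} = ‖u_2‖ = 3.4983.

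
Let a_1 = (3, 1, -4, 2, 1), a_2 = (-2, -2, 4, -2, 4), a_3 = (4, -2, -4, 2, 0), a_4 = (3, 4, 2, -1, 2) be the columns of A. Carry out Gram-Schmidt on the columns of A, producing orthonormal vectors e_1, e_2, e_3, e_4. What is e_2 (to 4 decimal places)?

e_2 = (0.0640, -0.2431, 0.1791, -0.0896, 0.9469)

a_1 = (3, 1, -4, 2, 1); ‖a_1‖ = 5.5678, so e_1 = (0.5388, 0.1796, -0.7184, 0.3592, 0.1796).
e_1·a_2 = 0.5388·(-2) + 0.1796·(-2) + (-0.7184)·4 + 0.3592·(-2) + 0.1796·4 = -4.3105.
u_2 = a_2 + 4.3105·e_1 = (0.3226, -1.2258, 0.9032, -0.4516, 4.7742).
‖u_2‖ = 5.0418, so e_2 = (0.0640, -0.2431, 0.1791, -0.0896, 0.9469).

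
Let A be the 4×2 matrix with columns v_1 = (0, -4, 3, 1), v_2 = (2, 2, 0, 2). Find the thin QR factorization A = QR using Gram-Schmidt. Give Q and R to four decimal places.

Q = [[0.0000, 0.6138], [-0.7845, 0.3305], [0.5883, 0.2125], [0.1961, 0.6847]], R = [[5.0990, -1.1767], [0.0000, 3.2581]]

v_1 = (0, -4, 3, 1); ‖v_1‖ = 5.0990, so q_1 = (0.0000, -0.7845, 0.5883, 0.1961).
q_1·v_2 = 0.0000·2 + (-0.7845)·2 + 0.5883·0 + 0.1961·2 = -1.1767.
u_2 = v_2 + 1.1767·q_1 = (2.0000, 1.0769, 0.6923, 2.2308).
‖u_2‖ = 3.2581, so q_2 = (0.6138, 0.3305, 0.2125, 0.6847).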